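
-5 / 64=-0.08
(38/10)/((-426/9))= -57/710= -0.08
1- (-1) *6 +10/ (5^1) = 9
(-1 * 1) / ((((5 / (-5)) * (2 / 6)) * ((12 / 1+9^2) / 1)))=1 / 31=0.03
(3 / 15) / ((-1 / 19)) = -19 / 5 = -3.80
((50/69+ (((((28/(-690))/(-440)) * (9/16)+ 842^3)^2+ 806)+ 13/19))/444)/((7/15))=3328345578888077618710087730737/1935288047616000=1719819219153513.94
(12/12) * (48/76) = 12/19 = 0.63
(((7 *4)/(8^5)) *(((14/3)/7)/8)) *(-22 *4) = -77/12288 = -0.01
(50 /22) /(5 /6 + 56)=150 /3751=0.04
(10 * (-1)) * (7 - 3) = -40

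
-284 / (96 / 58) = -2059 / 12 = -171.58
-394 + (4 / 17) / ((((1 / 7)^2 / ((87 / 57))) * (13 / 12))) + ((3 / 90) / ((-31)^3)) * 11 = -1417632784729 / 3752772270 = -377.76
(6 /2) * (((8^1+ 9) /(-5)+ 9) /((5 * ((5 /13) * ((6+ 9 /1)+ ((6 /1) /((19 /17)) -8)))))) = 20748 /29375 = 0.71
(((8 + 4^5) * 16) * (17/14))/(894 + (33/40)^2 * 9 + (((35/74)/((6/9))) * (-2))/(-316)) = 218799411200/9822699887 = 22.27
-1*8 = -8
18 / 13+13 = 187 / 13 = 14.38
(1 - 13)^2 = 144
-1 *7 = -7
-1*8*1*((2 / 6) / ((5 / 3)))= -8 / 5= -1.60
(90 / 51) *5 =150 / 17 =8.82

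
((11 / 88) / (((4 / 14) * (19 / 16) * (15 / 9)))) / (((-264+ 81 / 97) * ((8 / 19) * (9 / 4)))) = -679 / 765810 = -0.00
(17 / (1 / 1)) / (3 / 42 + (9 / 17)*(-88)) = -4046 / 11071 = -0.37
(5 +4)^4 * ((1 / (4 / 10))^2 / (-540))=-1215 / 16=-75.94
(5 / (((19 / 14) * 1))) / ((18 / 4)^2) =280 / 1539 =0.18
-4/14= -2/7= -0.29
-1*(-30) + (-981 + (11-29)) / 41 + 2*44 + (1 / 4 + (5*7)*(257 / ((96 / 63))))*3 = 23357917 / 1312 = 17803.29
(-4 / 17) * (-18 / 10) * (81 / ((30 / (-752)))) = -365472 / 425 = -859.93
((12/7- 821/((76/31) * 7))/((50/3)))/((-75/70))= 24539/9500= 2.58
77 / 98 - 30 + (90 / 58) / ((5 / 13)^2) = -38011 / 2030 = -18.72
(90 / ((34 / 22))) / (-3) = -330 / 17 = -19.41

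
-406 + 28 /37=-14994 /37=-405.24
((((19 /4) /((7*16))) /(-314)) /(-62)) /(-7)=-19 /61051648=-0.00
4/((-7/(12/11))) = -48/77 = -0.62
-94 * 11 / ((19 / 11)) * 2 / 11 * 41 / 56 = -21197 / 266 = -79.69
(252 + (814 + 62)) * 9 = 10152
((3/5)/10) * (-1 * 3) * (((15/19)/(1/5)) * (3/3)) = -27/38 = -0.71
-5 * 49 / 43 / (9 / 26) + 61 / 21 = -36721 / 2709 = -13.56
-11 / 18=-0.61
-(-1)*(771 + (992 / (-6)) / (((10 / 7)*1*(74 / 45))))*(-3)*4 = -311076 / 37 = -8407.46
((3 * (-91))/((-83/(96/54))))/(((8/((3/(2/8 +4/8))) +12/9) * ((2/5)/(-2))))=-728/83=-8.77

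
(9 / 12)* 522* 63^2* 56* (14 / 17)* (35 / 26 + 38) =623124125316 / 221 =2819566177.90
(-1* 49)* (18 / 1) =-882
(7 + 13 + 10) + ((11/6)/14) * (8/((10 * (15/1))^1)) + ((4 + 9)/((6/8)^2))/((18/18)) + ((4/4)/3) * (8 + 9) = 30862/525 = 58.78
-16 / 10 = -8 / 5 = -1.60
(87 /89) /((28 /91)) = 1131 /356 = 3.18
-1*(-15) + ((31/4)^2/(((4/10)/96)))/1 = 14430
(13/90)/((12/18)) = 13/60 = 0.22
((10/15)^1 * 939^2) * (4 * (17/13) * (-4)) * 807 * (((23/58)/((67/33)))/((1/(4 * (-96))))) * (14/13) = 263240922766897152/328367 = 801666801983.44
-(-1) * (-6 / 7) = -6 / 7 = -0.86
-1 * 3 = -3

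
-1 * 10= -10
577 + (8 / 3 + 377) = 2870 / 3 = 956.67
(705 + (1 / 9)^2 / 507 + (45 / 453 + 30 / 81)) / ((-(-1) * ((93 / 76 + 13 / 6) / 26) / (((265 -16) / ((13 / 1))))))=55191219628216 / 532607049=103624.65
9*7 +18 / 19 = 1215 / 19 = 63.95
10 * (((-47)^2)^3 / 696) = 53896076645 / 348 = 154873783.46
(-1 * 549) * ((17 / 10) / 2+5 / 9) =-15433 / 20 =-771.65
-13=-13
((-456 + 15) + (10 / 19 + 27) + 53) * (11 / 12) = -25113 / 76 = -330.43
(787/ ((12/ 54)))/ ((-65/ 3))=-21249/ 130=-163.45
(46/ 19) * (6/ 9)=92/ 57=1.61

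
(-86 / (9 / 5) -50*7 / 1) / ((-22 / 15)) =8950 / 33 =271.21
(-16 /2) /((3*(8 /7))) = -7 /3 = -2.33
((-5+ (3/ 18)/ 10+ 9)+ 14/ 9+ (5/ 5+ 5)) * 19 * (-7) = -277039/ 180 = -1539.11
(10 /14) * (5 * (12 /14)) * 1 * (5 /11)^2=3750 /5929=0.63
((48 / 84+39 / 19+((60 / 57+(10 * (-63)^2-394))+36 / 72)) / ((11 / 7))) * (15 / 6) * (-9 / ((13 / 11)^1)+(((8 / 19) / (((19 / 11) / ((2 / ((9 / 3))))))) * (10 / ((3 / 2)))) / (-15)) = -4628702105425 / 9630036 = -480652.63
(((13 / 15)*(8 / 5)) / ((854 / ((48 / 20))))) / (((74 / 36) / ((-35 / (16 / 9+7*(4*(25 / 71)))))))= -0.01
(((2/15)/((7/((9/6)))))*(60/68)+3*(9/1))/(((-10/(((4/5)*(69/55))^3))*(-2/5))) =16903759104/2474828125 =6.83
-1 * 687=-687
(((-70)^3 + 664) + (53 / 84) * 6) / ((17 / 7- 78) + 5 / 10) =4792651 / 1051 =4560.09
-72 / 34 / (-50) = 18 / 425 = 0.04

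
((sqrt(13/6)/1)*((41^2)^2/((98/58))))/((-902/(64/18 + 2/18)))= -1998709*sqrt(78)/1764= -10006.87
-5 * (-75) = 375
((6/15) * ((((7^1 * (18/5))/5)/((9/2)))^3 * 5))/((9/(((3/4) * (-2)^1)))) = -21952/46875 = -0.47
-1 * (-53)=53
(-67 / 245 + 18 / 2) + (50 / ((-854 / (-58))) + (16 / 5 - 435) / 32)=-131175 / 95648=-1.37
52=52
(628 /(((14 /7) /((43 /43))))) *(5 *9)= 14130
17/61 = 0.28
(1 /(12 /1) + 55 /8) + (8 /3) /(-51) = 8453 /1224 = 6.91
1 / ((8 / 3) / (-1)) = -3 / 8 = -0.38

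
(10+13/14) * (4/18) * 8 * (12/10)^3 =29376/875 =33.57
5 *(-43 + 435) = 1960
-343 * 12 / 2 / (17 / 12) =-24696 / 17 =-1452.71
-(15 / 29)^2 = -0.27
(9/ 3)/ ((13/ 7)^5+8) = 16807/ 168583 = 0.10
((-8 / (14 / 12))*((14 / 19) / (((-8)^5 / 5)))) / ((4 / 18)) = 135 / 38912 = 0.00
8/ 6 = 4/ 3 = 1.33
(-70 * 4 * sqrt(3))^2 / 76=58800 / 19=3094.74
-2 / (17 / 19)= -38 / 17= -2.24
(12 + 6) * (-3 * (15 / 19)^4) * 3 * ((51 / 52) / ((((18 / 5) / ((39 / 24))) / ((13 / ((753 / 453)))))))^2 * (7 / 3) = -1760.24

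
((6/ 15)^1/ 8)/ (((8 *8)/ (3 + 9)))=3/ 320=0.01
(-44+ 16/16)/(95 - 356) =43/261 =0.16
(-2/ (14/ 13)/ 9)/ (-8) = 13/ 504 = 0.03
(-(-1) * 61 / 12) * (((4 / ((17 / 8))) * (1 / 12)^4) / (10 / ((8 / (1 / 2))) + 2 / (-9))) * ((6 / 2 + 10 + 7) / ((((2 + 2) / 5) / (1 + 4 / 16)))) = 7625 / 212976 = 0.04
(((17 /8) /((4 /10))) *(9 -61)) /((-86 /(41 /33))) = 45305 /11352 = 3.99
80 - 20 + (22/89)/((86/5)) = 229675/3827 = 60.01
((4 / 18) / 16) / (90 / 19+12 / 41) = 779 / 282096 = 0.00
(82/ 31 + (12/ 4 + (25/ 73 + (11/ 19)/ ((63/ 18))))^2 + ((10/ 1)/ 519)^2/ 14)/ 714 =5883941834412568/ 281004728452753347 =0.02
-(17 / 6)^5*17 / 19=-24137569 / 147744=-163.37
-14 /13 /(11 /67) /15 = -938 /2145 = -0.44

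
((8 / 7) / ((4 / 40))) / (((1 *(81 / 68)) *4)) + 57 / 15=17573 / 2835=6.20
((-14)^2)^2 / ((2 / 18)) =345744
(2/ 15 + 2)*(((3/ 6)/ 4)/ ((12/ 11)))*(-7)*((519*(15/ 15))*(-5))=13321/ 3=4440.33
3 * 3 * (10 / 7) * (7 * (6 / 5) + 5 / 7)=5742 / 49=117.18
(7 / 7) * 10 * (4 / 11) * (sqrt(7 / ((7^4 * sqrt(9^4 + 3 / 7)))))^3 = 4 * 321510^(1 / 4) / 121305723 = 0.00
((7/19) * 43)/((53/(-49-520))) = -171269/1007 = -170.08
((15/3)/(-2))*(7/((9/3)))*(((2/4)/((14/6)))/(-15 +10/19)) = 19/220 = 0.09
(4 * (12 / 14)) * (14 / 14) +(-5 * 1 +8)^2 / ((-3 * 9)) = 65 / 21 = 3.10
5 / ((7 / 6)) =30 / 7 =4.29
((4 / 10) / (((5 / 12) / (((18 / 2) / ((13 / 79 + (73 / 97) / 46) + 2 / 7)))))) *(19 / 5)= 10126562544 / 143925875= 70.36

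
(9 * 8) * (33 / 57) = 792 / 19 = 41.68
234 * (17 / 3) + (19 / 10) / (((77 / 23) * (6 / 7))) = 875597 / 660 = 1326.66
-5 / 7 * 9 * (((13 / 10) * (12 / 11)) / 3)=-3.04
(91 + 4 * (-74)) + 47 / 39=-7948 / 39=-203.79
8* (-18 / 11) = -13.09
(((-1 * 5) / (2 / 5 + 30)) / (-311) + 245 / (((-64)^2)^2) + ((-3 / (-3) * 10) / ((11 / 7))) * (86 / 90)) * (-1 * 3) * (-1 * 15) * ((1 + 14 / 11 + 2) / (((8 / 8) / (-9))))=-126234935117860545 / 11995524890624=-10523.50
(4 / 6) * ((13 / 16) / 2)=13 / 48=0.27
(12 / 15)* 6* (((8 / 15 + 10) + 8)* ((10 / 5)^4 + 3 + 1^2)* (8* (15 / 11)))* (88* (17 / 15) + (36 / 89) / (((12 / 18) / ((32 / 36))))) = 9526833152 / 4895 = 1946237.62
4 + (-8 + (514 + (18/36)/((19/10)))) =9695/19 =510.26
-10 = -10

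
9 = 9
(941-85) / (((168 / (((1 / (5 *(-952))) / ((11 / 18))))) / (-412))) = 33063 / 45815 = 0.72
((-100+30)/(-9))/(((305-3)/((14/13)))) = 490/17667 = 0.03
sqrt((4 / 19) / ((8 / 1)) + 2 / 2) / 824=sqrt(1482) / 31312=0.00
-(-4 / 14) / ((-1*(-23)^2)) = -2 / 3703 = -0.00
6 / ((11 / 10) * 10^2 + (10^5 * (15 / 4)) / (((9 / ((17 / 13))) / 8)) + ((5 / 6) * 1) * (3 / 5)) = 468 / 34008619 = 0.00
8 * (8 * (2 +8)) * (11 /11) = 640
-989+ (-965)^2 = 930236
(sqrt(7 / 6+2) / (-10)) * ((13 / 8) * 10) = -13 * sqrt(114) / 48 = -2.89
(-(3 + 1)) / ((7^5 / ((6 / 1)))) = -24 / 16807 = -0.00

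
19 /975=0.02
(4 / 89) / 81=4 / 7209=0.00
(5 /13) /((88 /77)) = 35 /104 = 0.34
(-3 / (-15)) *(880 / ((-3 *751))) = -0.08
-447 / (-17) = 447 / 17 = 26.29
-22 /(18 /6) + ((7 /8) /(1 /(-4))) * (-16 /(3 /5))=86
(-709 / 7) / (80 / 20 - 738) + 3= 16123 / 5138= 3.14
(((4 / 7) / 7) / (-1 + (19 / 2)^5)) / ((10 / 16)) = 1024 / 606636415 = 0.00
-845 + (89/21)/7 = -124126/147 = -844.39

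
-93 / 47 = -1.98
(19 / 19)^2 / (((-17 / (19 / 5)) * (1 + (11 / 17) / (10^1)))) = -38 / 181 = -0.21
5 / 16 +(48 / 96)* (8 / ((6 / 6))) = 69 / 16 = 4.31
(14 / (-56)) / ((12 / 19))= -19 / 48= -0.40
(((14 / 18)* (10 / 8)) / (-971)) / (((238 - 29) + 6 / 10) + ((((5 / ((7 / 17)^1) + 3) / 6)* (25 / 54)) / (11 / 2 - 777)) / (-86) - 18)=-731497725 / 139978782163726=-0.00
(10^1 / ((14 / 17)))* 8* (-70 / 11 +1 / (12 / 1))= -610.09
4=4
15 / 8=1.88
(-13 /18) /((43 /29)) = -377 /774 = -0.49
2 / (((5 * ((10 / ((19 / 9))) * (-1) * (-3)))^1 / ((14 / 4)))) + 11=11.10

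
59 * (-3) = -177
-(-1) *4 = 4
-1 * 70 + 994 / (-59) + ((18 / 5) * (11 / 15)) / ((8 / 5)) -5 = -90.20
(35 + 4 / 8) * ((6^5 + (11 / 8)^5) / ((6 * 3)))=18102516349 / 1179648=15345.69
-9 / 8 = -1.12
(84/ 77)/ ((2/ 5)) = 30/ 11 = 2.73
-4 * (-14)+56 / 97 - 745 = -66777 / 97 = -688.42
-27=-27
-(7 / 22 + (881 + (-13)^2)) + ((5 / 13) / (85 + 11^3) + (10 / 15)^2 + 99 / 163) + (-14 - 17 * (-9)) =-90131483821 / 99016632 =-910.27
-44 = -44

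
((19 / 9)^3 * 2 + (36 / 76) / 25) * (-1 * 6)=-13045222 / 115425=-113.02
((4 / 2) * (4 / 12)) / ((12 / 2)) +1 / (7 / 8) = 79 / 63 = 1.25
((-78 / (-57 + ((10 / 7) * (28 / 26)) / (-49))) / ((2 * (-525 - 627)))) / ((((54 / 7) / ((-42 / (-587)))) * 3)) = -405769 / 221098875264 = -0.00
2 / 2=1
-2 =-2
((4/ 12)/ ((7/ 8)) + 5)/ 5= 113/ 105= 1.08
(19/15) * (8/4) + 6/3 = 68/15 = 4.53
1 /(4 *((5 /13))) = 0.65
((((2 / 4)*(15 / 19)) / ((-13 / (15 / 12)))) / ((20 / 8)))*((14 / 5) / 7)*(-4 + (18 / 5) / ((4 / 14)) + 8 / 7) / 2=-1023 / 34580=-0.03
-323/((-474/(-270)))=-183.99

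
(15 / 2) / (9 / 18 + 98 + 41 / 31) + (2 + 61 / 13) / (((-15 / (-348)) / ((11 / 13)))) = 229148731 / 1743235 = 131.45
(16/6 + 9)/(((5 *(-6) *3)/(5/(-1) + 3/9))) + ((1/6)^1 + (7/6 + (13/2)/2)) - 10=-1559/324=-4.81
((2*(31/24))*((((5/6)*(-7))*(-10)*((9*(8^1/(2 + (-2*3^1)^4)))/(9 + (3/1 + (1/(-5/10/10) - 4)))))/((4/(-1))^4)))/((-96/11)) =5425/17399808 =0.00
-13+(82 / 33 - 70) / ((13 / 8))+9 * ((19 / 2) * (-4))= -170119 / 429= -396.55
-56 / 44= -14 / 11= -1.27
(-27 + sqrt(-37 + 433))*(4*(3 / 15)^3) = -108 / 125 + 24*sqrt(11) / 125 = -0.23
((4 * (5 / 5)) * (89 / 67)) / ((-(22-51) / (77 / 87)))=27412 / 169041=0.16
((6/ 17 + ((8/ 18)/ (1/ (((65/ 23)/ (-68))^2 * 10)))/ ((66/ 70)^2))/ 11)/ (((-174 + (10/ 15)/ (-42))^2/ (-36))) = -955702425762/ 24456280028078459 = -0.00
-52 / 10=-26 / 5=-5.20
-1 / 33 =-0.03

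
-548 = -548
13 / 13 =1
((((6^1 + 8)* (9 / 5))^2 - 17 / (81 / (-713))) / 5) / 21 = 1588981 / 212625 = 7.47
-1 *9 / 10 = -9 / 10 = -0.90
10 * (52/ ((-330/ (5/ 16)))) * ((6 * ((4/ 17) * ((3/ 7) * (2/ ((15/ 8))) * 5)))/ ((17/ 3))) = -6240/ 22253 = -0.28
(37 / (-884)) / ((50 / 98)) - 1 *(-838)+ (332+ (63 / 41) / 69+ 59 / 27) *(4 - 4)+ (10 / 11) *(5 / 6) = 611646071 / 729300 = 838.68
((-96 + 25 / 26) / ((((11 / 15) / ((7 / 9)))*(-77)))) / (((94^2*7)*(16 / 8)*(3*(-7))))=-1765 / 3502555056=-0.00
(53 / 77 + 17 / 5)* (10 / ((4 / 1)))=787 / 77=10.22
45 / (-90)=-1 / 2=-0.50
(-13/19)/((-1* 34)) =13/646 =0.02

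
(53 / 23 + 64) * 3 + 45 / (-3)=4230 / 23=183.91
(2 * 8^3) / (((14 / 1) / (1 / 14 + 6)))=21760 / 49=444.08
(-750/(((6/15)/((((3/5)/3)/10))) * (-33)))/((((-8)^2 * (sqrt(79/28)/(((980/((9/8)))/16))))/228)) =116375 * sqrt(553)/20856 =131.22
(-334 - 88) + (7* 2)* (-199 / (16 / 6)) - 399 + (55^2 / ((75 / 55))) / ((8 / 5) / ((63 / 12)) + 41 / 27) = -649.08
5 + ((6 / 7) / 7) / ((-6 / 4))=241 / 49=4.92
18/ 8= 9/ 4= 2.25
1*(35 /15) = 7 /3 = 2.33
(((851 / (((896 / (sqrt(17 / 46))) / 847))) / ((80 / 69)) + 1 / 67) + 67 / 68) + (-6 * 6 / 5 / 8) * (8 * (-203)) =308913 * sqrt(782) / 20480 + 33318033 / 22780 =1884.40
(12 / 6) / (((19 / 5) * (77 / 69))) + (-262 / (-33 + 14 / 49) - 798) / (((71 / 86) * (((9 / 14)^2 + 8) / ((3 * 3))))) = -565250083206 / 552459523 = -1023.15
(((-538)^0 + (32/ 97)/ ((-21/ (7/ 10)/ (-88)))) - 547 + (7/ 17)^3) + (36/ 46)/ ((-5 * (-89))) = -7974304354693/ 14632805505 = -544.96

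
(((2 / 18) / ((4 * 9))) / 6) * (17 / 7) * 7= 17 / 1944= 0.01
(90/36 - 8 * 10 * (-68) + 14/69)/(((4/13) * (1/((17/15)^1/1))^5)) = 13863780498113/419175000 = 33073.97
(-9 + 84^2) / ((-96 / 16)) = -2349 / 2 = -1174.50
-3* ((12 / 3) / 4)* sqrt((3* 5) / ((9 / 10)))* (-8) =40* sqrt(6) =97.98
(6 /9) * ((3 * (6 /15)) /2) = 2 /5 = 0.40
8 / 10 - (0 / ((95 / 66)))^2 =4 / 5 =0.80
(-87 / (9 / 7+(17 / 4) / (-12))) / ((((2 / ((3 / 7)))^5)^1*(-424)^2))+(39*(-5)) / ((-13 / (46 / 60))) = 3107391961601 / 270208002176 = 11.50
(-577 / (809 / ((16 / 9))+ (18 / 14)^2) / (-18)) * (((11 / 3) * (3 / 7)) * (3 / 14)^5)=19041 / 382095140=0.00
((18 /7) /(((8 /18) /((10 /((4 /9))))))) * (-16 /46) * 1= -7290 /161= -45.28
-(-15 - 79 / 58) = 949 / 58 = 16.36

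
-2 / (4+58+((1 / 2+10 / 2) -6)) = -4 / 123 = -0.03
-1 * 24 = -24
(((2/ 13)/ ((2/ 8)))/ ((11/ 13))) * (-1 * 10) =-80/ 11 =-7.27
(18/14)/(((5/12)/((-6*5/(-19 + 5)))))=324/49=6.61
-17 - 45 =-62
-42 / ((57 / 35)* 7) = -70 / 19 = -3.68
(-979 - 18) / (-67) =997 / 67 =14.88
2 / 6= 1 / 3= 0.33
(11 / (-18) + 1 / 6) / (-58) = 2 / 261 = 0.01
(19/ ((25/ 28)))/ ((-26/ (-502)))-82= 328.87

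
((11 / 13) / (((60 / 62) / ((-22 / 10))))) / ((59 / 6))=-3751 / 19175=-0.20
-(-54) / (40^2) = 27 / 800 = 0.03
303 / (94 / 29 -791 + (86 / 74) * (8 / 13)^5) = -120714408867 / 313800115949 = -0.38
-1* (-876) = 876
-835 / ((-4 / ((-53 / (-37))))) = 44255 / 148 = 299.02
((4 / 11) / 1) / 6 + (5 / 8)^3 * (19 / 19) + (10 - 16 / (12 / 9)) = -1.70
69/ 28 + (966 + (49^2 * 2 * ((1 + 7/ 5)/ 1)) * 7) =11429889/ 140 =81642.06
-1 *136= -136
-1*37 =-37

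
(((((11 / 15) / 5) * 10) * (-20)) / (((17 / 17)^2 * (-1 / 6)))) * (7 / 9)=1232 / 9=136.89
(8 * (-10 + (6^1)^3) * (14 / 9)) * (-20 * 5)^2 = 230720000 / 9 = 25635555.56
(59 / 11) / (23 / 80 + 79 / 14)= 33040 / 36531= 0.90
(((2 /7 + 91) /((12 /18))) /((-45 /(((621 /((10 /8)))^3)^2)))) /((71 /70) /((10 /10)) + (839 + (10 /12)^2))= -900661622225856718086144 /16551453125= -54415863998397.83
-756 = -756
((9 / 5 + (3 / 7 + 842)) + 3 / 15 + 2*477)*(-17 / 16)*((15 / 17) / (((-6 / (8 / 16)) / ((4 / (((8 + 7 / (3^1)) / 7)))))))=380.72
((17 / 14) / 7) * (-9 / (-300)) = 51 / 9800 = 0.01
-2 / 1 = -2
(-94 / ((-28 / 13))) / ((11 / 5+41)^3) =76375 / 141087744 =0.00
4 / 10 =2 / 5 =0.40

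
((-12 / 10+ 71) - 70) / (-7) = 1 / 35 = 0.03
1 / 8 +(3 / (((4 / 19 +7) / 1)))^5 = 53075260913 / 386093795656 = 0.14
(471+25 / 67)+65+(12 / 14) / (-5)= 1257393 / 2345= 536.20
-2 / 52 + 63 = 1637 / 26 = 62.96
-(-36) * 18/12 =54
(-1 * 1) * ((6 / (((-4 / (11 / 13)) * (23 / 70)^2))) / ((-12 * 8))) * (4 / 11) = -1225 / 27508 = -0.04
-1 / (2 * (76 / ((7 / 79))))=-7 / 12008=-0.00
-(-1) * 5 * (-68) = -340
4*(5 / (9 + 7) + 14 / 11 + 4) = 983 / 44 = 22.34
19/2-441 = -863/2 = -431.50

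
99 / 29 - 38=-1003 / 29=-34.59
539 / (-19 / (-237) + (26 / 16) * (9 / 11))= 11241384 / 29401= 382.35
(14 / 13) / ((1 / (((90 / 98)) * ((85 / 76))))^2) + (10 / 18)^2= 1507020425 / 1043084952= 1.44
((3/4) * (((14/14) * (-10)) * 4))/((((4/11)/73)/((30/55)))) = -3285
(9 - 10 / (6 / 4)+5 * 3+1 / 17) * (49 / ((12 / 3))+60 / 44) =236.77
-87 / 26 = -3.35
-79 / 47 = -1.68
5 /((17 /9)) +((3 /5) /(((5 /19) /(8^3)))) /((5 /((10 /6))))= 166501 /425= 391.77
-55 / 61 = -0.90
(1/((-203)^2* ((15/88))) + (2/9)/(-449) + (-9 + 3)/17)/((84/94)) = -117517800968/297248140665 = -0.40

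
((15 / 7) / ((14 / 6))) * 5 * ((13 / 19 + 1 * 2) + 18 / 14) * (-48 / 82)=-2851200 / 267197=-10.67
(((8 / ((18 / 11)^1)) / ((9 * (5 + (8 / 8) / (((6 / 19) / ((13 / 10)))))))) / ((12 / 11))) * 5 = 12100 / 44307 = 0.27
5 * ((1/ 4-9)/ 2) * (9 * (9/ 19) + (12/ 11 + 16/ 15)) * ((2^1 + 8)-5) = -3522575/ 5016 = -702.27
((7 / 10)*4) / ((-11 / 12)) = -168 / 55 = -3.05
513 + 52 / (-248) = 31793 / 62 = 512.79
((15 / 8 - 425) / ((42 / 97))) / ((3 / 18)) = -5863.30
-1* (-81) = 81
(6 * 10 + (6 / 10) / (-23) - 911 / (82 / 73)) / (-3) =7082291 / 28290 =250.35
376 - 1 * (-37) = 413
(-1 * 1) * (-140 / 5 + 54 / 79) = 2158 / 79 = 27.32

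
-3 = -3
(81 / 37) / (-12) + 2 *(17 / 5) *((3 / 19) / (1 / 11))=163491 / 14060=11.63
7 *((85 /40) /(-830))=-119 /6640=-0.02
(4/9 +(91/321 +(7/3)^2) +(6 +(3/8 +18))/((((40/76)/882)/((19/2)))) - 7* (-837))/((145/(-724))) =-1098576338473/558540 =-1966871.38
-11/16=-0.69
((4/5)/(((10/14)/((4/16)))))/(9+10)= 7/475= 0.01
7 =7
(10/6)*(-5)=-25/3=-8.33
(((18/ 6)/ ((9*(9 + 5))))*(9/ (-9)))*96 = -2.29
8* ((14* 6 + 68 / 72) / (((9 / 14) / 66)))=1883728 / 27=69767.70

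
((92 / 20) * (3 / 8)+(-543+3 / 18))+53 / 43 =-2785759 / 5160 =-539.88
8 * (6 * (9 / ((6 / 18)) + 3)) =1440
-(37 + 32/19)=-735/19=-38.68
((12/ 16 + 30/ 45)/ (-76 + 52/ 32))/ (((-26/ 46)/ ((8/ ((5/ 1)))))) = 368/ 6825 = 0.05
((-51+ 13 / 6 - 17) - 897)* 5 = -28885 / 6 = -4814.17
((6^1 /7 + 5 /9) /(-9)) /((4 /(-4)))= 89 /567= 0.16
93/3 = 31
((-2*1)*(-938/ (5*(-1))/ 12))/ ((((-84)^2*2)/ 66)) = -737/ 5040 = -0.15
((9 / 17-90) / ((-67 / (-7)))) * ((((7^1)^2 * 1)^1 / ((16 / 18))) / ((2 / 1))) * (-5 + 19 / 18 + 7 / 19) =638042769 / 692512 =921.35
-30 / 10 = -3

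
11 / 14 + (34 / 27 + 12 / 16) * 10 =3946 / 189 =20.88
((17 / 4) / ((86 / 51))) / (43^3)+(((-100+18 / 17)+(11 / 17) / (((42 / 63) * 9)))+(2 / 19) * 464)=-77934938177 / 1558973256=-49.99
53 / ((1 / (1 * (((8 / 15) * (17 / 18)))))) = 3604 / 135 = 26.70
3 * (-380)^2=433200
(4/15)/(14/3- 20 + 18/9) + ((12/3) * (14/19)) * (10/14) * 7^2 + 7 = 110.14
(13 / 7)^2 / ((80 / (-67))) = -11323 / 3920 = -2.89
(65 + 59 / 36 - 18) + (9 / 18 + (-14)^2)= 8825 / 36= 245.14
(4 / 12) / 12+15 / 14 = 277 / 252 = 1.10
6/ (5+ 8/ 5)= 10/ 11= 0.91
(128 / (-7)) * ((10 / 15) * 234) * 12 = -239616 / 7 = -34230.86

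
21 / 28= 0.75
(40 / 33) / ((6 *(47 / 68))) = 0.29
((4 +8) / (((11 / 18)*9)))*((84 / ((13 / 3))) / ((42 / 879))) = 885.15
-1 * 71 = -71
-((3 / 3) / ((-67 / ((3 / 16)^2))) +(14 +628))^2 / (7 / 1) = -121254783980625 / 2059337728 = -58880.48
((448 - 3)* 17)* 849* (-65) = -417474525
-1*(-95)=95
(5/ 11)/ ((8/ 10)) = 25/ 44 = 0.57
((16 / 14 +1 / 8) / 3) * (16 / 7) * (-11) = -1562 / 147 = -10.63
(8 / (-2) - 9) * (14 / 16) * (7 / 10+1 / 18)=-1547 / 180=-8.59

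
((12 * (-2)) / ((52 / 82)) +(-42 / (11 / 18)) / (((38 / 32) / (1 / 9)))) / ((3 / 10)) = -401000 / 2717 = -147.59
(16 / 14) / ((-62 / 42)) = -24 / 31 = -0.77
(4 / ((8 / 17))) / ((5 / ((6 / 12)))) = 17 / 20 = 0.85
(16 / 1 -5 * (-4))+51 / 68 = 147 / 4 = 36.75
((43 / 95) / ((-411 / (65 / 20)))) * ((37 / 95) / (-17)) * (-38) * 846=-2916303 / 1106275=-2.64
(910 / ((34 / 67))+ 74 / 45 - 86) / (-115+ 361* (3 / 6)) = 2614586 / 100215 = 26.09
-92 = -92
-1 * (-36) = 36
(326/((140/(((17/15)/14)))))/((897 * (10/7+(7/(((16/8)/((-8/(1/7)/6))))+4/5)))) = -163/23609040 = -0.00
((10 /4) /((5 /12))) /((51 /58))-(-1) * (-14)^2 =202.82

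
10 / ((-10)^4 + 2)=5 / 5001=0.00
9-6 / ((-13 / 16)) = 213 / 13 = 16.38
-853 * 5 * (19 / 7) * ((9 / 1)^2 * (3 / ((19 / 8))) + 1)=-8372195 / 7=-1196027.86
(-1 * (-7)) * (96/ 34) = 336/ 17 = 19.76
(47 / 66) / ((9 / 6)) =47 / 99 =0.47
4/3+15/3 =19/3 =6.33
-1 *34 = -34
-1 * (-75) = 75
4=4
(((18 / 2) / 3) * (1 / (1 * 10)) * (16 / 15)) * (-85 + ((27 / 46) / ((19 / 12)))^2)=-129648968 / 4774225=-27.16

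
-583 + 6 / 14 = -4078 / 7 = -582.57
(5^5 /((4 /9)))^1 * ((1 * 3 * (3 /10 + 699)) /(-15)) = -7867125 /8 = -983390.62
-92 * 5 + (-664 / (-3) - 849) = -3263 / 3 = -1087.67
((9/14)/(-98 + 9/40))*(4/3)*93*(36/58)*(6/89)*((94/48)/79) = -4720680/5582142923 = -0.00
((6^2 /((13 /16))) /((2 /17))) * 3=14688 /13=1129.85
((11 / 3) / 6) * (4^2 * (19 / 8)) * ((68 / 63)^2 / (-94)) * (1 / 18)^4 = -60401 / 22030355214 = -0.00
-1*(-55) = 55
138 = 138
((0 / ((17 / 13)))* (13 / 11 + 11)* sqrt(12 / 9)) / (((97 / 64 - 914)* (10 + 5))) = 0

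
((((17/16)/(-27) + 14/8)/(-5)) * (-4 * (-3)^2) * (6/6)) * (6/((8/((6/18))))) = 739/240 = 3.08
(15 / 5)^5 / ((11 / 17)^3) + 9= 1205838 / 1331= 905.96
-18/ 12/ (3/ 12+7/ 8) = -4/ 3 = -1.33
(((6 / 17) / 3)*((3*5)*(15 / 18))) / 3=25 / 51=0.49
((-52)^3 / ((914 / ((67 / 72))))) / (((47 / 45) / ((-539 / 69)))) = 1586805220 / 1482051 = 1070.68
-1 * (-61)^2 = -3721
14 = 14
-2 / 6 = -1 / 3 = -0.33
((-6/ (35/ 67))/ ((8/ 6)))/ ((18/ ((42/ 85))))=-0.24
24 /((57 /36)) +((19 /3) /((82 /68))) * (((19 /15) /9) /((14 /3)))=11275163 /736155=15.32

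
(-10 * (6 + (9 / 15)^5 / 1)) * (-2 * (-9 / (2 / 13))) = -4444362 / 625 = -7110.98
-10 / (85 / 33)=-66 / 17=-3.88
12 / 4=3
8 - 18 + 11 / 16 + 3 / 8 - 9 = -287 / 16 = -17.94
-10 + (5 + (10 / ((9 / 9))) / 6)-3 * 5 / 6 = -35 / 6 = -5.83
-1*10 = -10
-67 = -67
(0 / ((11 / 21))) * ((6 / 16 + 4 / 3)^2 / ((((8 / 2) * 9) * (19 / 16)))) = 0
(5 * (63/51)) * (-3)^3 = -2835/17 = -166.76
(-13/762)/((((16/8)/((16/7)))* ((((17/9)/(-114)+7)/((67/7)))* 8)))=-148941/44587795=-0.00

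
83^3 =571787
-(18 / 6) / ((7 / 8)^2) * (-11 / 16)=132 / 49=2.69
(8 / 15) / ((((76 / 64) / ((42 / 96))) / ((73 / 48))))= 511 / 1710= 0.30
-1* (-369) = 369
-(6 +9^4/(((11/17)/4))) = -40564.91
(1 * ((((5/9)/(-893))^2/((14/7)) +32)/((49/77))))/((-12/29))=-1318738229479/10851685992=-121.52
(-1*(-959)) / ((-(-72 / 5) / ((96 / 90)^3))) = 491008 / 6075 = 80.82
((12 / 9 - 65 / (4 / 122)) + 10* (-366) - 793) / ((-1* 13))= 38605 / 78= 494.94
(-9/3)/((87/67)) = -67/29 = -2.31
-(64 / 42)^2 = -1024 / 441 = -2.32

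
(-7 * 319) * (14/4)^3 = -765919/8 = -95739.88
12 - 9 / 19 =219 / 19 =11.53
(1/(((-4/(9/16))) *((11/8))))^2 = 81/7744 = 0.01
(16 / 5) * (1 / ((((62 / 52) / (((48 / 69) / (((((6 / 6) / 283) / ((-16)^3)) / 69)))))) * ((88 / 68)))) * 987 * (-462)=8155795361366016 / 155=52618034589458.17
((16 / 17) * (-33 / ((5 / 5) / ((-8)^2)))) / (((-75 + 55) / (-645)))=-1089792 / 17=-64105.41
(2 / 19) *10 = 20 / 19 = 1.05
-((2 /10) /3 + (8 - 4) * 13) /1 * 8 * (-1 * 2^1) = 12496 /15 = 833.07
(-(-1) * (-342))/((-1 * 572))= 171/286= 0.60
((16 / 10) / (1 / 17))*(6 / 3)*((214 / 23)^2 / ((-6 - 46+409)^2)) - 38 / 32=-365037959 / 317273040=-1.15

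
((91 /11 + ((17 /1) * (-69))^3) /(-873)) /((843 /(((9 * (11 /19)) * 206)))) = 3657244029976 /1553649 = 2353970.58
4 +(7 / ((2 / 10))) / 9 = 71 / 9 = 7.89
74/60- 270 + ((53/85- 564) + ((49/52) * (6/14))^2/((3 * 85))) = -114755779/137904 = -832.14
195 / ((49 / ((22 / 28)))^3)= 259545 / 322828856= 0.00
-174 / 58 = -3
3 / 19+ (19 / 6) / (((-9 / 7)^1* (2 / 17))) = -42635 / 2052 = -20.78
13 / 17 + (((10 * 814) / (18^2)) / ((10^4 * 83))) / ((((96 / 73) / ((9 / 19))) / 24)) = 1476577087 / 1930248000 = 0.76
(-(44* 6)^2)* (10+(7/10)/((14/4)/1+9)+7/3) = -863486.98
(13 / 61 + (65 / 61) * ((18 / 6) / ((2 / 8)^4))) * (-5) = -249665 / 61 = -4092.87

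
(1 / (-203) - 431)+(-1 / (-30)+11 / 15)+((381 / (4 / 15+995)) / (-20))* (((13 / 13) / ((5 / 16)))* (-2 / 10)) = -195575602699 / 454588050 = -430.23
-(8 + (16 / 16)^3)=-9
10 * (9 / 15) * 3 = 18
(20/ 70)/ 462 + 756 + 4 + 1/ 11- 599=260485/ 1617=161.09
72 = 72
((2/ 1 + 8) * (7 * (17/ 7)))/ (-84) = -85/ 42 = -2.02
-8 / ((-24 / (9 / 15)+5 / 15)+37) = 3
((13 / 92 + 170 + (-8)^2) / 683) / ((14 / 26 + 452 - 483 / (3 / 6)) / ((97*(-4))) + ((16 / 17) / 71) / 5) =163929918035 / 634083244261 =0.26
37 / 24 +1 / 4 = 43 / 24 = 1.79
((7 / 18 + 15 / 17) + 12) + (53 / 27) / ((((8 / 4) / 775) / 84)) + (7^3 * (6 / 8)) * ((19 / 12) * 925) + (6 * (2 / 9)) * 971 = 441966.44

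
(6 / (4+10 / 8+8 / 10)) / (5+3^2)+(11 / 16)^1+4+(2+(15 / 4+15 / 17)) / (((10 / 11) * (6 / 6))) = 13885159 / 1151920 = 12.05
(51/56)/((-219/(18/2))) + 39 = 159279/4088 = 38.96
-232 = -232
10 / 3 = 3.33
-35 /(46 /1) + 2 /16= -117 /184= -0.64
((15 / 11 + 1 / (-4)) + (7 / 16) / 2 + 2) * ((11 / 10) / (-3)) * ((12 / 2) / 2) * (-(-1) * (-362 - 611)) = 1141329 / 320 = 3566.65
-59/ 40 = -1.48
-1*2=-2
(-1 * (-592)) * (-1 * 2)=-1184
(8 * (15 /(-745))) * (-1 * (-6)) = -144 /149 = -0.97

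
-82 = -82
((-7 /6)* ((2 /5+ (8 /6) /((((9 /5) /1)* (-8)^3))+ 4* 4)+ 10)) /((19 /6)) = -3193169 /328320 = -9.73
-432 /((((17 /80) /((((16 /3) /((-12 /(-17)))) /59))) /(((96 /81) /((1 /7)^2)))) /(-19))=152535040 /531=287259.96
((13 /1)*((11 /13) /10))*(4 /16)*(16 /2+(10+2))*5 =55 /2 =27.50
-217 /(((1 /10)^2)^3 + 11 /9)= -63000000 /354839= -177.55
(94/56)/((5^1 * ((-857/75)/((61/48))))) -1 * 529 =-203116479/383936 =-529.04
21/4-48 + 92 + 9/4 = 103/2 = 51.50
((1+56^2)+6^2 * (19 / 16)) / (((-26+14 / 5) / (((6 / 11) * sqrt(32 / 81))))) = -46.99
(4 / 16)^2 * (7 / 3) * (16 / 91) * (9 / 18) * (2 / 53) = 1 / 2067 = 0.00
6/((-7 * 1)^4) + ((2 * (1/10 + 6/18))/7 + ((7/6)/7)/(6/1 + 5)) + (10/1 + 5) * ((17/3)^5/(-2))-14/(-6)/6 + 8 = -43814.22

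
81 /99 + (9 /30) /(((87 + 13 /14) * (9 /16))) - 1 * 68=-13644403 /203115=-67.18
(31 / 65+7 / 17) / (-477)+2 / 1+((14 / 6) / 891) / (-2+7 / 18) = 2.00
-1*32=-32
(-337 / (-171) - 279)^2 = 2244106384 / 29241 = 76745.20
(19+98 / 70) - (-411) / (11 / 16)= 34002 / 55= 618.22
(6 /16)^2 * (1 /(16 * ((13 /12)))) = 0.01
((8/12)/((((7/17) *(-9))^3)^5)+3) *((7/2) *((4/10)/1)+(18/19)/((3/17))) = 5656681466769942818603030195711/278582031981776460326719576995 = 20.31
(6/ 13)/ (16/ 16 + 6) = 0.07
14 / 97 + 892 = 86538 / 97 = 892.14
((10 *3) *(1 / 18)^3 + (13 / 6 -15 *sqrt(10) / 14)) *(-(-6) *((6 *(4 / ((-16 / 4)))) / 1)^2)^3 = 21886848 -75582720 *sqrt(10) / 7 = -12257944.42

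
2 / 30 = 1 / 15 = 0.07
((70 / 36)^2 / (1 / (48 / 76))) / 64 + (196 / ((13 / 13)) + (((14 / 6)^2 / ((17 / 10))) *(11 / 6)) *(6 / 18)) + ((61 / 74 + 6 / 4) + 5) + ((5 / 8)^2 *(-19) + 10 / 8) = 6168972353 / 30976992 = 199.15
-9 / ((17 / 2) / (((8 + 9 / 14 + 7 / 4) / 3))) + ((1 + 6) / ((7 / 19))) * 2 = 8171 / 238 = 34.33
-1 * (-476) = 476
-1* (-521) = 521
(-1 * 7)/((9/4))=-28/9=-3.11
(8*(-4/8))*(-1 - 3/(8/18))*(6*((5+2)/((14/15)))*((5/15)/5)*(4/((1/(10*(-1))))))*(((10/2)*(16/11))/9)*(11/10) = -9920/3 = -3306.67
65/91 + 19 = 138/7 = 19.71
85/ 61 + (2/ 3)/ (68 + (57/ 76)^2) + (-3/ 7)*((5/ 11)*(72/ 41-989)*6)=732211126289/ 633770907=1155.32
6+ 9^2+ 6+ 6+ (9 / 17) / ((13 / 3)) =21906 / 221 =99.12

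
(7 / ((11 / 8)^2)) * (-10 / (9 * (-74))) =2240 / 40293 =0.06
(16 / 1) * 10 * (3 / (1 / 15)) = 7200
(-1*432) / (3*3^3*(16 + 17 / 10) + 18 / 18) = -4320 / 14347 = -0.30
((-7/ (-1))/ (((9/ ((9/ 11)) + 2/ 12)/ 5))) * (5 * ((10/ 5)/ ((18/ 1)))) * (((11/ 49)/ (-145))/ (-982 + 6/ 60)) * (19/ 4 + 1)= 0.00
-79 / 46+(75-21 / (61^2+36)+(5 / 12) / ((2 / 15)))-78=-1104665 / 691288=-1.60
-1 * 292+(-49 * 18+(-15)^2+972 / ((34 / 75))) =20317 / 17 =1195.12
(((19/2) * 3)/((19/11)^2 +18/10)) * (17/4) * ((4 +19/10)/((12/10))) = 11529485/92608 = 124.50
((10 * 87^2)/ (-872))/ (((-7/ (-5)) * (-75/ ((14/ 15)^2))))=5887/ 8175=0.72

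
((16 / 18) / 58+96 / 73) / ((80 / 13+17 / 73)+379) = 82381 / 23864013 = 0.00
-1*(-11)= 11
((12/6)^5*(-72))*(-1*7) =16128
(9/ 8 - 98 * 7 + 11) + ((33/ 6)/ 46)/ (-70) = -2169883/ 3220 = -673.88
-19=-19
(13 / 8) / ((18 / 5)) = 65 / 144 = 0.45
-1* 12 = -12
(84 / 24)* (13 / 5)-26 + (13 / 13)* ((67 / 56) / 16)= -75377 / 4480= -16.83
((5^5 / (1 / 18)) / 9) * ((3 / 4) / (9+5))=9375 / 28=334.82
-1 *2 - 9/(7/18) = -176/7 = -25.14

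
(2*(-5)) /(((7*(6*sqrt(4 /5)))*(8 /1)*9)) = -5*sqrt(5) /3024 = -0.00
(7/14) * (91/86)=91/172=0.53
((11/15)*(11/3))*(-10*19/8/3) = -2299/108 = -21.29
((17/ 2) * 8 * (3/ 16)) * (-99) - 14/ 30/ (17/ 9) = -429249/ 340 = -1262.50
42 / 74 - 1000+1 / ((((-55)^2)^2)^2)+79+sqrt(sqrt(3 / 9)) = -2851642988803124963 / 3098155701953125+3^(3 / 4) / 3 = -919.67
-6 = -6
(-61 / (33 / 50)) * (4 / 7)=-52.81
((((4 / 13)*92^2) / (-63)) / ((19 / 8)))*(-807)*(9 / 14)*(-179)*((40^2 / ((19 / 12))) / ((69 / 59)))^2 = -5272668922183680000 / 4369183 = -1206786010607.40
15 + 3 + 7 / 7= 19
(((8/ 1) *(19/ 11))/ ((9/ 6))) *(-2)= -608/ 33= -18.42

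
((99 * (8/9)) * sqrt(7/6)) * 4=176 * sqrt(42)/3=380.20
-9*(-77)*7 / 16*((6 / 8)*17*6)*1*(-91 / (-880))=6140043 / 2560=2398.45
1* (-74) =-74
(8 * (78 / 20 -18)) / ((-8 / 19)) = 267.90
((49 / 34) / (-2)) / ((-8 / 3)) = 0.27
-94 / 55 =-1.71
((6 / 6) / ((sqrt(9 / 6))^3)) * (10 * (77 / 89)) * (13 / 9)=20020 * sqrt(6) / 7209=6.80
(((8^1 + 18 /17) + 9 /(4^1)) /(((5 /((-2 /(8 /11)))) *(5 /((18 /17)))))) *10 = -76131 /5780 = -13.17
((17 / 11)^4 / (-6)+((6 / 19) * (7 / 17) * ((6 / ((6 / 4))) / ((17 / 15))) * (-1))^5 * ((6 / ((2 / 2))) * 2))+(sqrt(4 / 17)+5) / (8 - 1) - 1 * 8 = -26032337216412546780345643 / 3069567935320828283625822+2 * sqrt(17) / 119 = -8.41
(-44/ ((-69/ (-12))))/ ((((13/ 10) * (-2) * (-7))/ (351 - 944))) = 521840/ 2093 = 249.33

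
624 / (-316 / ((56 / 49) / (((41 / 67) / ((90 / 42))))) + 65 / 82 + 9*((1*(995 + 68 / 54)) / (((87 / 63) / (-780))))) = -745645680 / 6051811597177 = -0.00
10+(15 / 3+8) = 23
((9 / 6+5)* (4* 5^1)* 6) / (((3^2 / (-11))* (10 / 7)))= -2002 / 3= -667.33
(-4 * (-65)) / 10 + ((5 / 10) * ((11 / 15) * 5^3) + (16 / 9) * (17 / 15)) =19939 / 270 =73.85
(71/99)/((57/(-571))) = -40541/5643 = -7.18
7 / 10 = 0.70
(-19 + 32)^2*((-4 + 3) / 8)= -169 / 8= -21.12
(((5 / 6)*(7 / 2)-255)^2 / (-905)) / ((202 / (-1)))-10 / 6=-6944755 / 5264928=-1.32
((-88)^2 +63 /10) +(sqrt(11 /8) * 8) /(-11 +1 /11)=77503 /10 - 11 * sqrt(22) /60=7749.44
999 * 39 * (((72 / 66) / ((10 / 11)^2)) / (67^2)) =1285713 / 112225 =11.46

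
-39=-39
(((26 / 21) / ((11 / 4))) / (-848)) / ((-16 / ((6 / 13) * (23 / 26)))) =23 / 1697696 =0.00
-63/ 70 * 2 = -9/ 5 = -1.80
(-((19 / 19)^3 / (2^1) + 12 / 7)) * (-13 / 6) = 403 / 84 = 4.80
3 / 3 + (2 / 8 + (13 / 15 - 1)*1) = 67 / 60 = 1.12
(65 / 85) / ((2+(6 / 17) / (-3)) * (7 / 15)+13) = 195 / 3539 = 0.06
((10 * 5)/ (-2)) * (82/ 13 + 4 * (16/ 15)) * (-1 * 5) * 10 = 515500/ 39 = 13217.95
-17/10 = -1.70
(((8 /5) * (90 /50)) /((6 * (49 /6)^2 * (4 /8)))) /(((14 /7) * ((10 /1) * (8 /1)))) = 27 /300125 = 0.00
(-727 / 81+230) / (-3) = -73.67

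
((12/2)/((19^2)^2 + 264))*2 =0.00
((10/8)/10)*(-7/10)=-7/80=-0.09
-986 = -986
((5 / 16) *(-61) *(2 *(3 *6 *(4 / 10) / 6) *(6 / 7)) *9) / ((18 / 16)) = -2196 / 7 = -313.71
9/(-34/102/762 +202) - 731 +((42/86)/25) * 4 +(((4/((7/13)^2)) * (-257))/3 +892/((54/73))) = -464235206956253/656742260475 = -706.88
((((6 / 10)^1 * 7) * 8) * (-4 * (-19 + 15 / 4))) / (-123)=-16.66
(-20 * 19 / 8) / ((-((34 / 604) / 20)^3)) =2130382869.94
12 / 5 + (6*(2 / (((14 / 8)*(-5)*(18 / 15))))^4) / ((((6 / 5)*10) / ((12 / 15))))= 2334284 / 972405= 2.40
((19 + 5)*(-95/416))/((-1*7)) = 285/364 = 0.78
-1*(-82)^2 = -6724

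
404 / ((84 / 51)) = 1717 / 7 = 245.29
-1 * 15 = -15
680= 680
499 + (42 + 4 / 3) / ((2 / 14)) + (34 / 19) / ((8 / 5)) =183187 / 228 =803.45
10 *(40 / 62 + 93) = 29030 / 31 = 936.45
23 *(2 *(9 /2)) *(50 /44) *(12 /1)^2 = 372600 /11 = 33872.73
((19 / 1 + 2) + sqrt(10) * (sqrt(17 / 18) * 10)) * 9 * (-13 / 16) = -378.29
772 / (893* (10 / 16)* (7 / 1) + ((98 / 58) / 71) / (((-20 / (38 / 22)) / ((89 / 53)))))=0.20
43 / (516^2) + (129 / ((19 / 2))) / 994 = 808211 / 58471056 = 0.01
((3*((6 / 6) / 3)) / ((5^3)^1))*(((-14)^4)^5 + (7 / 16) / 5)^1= 6693460434022784124846087 / 10000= 669346043402278412484.61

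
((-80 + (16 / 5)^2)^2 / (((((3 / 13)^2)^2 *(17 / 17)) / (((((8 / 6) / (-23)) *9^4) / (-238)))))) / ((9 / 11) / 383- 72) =-2195882410495488 / 57653194375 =-38087.78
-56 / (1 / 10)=-560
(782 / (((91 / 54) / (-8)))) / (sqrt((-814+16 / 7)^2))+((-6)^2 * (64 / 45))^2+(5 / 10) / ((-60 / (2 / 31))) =299611006157 / 114492300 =2616.87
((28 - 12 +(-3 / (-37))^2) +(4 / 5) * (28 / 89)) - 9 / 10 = 18712657 / 1218410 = 15.36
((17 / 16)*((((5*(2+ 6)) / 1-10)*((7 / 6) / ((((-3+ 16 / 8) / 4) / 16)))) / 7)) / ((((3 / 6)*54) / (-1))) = 340 / 27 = 12.59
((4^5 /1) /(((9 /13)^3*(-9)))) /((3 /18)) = -4499456 /2187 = -2057.36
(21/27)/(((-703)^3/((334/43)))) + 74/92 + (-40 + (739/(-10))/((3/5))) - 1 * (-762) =1854358469192851/3092464879227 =599.64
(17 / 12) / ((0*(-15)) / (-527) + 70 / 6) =17 / 140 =0.12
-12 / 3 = -4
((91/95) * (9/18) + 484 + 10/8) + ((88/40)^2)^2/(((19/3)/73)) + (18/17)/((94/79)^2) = 1349398126223/1783767500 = 756.49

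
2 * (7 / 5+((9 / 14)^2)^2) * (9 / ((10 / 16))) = 2715453 / 60025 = 45.24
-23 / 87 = -0.26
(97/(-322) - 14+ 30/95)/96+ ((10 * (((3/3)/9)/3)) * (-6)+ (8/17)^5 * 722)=35761951261951/2501765316288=14.29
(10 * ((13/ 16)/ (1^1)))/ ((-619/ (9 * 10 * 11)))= -32175/ 2476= -12.99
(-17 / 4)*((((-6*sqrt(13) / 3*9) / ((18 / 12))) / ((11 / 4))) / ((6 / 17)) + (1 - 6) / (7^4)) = 85 / 9604 + 578*sqrt(13) / 11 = 189.46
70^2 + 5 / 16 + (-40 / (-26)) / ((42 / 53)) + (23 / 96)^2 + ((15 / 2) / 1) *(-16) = 4010714059 / 838656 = 4782.31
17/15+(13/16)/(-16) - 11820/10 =-4534723/3840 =-1180.92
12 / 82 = 6 / 41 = 0.15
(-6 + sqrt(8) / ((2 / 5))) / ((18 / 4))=-4 / 3 + 10*sqrt(2) / 9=0.24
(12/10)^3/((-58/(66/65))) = -7128/235625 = -0.03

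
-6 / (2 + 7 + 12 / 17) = -34 / 55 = -0.62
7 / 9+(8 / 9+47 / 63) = 152 / 63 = 2.41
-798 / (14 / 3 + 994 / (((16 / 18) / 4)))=-18 / 101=-0.18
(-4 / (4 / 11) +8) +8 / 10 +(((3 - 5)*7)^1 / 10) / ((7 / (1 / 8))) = -89 / 40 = -2.22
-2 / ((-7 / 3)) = 6 / 7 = 0.86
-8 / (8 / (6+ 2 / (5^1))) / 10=-0.64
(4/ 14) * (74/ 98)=74/ 343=0.22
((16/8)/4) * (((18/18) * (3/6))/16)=1/64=0.02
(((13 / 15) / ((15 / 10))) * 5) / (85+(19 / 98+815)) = 2548 / 793971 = 0.00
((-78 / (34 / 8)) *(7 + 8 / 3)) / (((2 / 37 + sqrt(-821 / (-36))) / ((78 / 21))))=208900224 / 133732795 - 644109024 *sqrt(821) / 133732795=-136.44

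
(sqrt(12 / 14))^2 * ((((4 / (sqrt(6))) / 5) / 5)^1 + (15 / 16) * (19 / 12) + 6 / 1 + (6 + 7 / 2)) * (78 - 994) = -746769 / 56 - 3664 * sqrt(6) / 175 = -13386.45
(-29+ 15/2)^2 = 1849/4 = 462.25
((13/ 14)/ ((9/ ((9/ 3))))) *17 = 221/ 42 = 5.26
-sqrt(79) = -8.89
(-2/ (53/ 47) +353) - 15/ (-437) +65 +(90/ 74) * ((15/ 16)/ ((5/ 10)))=2869374115/ 6855656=418.54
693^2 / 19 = 25276.26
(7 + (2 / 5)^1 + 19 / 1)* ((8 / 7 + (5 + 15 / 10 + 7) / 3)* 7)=5214 / 5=1042.80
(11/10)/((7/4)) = 22/35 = 0.63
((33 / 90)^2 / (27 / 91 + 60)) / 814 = 1001 / 365434200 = 0.00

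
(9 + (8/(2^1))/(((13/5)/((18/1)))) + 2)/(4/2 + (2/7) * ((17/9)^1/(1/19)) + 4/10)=158445/51818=3.06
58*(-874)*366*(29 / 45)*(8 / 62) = -717393184 / 465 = -1542781.04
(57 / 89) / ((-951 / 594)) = -11286 / 28213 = -0.40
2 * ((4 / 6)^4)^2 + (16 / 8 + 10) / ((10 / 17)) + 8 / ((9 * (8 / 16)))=730102 / 32805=22.26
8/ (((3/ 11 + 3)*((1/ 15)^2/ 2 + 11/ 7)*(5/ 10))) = 15400/ 4957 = 3.11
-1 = -1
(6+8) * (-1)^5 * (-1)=14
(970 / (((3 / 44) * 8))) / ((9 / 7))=37345 / 27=1383.15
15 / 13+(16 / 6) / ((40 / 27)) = 192 / 65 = 2.95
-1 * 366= -366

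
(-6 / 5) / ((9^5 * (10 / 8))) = -8 / 492075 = -0.00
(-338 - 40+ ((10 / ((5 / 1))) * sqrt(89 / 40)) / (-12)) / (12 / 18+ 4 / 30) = -472.81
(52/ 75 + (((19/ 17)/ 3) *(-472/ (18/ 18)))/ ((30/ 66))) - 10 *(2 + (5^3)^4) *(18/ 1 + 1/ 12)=-112579347610087/ 2550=-44148763768.66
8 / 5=1.60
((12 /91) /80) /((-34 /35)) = -3 /1768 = -0.00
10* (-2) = -20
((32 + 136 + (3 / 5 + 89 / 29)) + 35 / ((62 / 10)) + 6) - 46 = 137.31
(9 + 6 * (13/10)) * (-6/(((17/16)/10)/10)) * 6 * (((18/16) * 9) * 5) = -2881694.12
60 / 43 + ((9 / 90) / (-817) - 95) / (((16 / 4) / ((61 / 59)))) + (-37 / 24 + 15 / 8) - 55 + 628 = 3182401967 / 5784360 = 550.17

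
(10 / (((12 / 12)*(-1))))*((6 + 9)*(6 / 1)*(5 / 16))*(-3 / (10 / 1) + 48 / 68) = -15525 / 136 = -114.15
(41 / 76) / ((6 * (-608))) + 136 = 37705687 / 277248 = 136.00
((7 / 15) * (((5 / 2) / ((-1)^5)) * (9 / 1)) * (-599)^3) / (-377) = -4513357779 / 754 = -5985885.65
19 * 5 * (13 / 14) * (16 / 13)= 760 / 7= 108.57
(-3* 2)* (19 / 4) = -57 / 2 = -28.50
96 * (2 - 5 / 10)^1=144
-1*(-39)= 39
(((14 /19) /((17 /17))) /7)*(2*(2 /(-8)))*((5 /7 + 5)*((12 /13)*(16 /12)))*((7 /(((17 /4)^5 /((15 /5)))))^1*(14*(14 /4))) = -96337920 /350704679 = -0.27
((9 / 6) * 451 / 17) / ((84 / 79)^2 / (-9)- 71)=-2814691 / 5030810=-0.56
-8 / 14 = -4 / 7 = -0.57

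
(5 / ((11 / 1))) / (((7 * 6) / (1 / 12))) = 5 / 5544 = 0.00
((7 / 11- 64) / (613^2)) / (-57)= 0.00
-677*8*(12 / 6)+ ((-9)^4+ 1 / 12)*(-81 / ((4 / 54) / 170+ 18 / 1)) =-6668613353 / 165244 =-40356.16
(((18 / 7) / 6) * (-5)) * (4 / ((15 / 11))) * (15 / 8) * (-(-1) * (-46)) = 3795 / 7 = 542.14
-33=-33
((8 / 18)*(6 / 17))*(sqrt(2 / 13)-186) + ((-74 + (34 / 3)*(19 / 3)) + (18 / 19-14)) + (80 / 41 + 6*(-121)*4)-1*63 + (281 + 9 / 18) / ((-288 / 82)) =-11783873417 / 3813984 + 8*sqrt(26) / 663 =-3089.59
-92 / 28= -23 / 7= -3.29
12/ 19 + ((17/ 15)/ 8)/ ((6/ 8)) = 1403/ 1710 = 0.82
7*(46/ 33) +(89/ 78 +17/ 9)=32915/ 2574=12.79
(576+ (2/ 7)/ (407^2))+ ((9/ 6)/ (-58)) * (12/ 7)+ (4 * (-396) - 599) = -7719953316/ 4803821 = -1607.04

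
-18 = -18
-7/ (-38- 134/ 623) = 4361/ 23808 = 0.18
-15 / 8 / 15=-1 / 8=-0.12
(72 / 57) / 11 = 24 / 209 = 0.11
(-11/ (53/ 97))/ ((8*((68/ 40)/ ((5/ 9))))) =-26675/ 32436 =-0.82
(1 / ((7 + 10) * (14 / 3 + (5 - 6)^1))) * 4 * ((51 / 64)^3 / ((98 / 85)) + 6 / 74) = 134797563 / 4039770112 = 0.03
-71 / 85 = -0.84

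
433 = 433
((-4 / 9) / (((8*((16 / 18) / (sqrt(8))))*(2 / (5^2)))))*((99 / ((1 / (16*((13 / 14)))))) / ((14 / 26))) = -6036.02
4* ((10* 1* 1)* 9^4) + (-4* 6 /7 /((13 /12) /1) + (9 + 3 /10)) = 238825983 /910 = 262446.14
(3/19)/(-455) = -3/8645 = -0.00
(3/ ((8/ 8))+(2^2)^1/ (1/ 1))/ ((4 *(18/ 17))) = 119/ 72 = 1.65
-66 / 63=-22 / 21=-1.05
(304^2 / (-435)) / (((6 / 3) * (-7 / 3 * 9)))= 46208 / 9135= 5.06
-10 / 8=-5 / 4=-1.25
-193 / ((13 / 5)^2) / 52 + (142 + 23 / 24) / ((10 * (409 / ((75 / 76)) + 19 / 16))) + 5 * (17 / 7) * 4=1474491254485 / 30682273804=48.06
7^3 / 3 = 343 / 3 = 114.33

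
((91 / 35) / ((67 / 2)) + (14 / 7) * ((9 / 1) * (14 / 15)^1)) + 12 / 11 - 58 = -147516 / 3685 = -40.03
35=35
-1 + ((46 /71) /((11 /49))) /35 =-3583 /3905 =-0.92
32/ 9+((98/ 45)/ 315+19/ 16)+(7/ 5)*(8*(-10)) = -3474901/ 32400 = -107.25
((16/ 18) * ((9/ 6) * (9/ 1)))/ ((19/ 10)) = 120/ 19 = 6.32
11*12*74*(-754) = -7365072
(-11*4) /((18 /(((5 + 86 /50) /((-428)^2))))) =-77 /858675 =-0.00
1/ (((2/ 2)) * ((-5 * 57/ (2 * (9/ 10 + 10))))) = -109/ 1425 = -0.08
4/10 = 0.40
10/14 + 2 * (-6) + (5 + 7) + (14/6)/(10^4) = 150049/210000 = 0.71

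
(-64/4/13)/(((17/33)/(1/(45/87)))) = -5104/1105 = -4.62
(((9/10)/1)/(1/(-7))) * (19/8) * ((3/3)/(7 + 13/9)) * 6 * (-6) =5103/80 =63.79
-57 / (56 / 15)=-855 / 56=-15.27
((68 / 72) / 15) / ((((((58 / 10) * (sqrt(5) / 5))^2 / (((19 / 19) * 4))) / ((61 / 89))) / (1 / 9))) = 51850 / 18188307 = 0.00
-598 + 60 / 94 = -28076 / 47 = -597.36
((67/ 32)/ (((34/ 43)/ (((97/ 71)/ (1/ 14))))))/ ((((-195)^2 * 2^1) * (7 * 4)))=279457/ 11749420800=0.00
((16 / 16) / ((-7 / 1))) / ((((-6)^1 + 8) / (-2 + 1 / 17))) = 33 / 238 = 0.14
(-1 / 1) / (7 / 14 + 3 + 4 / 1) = -2 / 15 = -0.13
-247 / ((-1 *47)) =247 / 47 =5.26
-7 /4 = -1.75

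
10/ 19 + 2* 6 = 238/ 19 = 12.53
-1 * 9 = -9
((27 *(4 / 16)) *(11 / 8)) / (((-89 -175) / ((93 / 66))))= -279 / 5632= -0.05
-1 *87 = -87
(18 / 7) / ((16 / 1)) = 9 / 56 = 0.16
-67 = -67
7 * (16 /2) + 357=413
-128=-128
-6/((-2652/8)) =4/221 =0.02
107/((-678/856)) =-45796/339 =-135.09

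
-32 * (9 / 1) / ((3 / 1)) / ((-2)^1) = 48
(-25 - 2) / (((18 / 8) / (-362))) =4344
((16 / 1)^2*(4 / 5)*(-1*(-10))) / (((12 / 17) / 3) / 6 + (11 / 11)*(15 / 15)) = 104448 / 53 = 1970.72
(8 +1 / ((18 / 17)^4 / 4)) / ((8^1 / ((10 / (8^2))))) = 1467365 / 6718464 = 0.22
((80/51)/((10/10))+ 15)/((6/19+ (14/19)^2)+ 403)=305045/7435443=0.04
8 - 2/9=70/9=7.78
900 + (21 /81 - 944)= -1181 /27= -43.74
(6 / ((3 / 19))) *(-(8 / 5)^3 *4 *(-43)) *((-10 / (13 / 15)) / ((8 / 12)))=-30117888 / 65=-463352.12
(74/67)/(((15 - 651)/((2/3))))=-37/31959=-0.00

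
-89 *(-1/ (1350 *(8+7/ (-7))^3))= 89/ 463050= 0.00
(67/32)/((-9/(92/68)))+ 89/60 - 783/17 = -1098913/24480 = -44.89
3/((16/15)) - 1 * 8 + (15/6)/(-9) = -787/144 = -5.47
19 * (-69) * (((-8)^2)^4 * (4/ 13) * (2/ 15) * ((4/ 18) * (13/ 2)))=-58653147136/ 45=-1303403269.69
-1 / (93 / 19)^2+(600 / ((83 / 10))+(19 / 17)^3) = 259731863534 / 3526880571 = 73.64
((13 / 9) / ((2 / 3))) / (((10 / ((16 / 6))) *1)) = 26 / 45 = 0.58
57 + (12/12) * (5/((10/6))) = 60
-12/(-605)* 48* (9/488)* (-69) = -44712/36905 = -1.21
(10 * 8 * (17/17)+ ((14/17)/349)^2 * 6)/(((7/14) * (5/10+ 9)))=11264161184/668809291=16.84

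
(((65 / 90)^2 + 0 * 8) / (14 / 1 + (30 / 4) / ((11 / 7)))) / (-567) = -1859 / 37935702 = -0.00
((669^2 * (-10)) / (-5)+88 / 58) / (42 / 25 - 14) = -324482275 / 4466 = -72656.13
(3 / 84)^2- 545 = -427279 / 784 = -545.00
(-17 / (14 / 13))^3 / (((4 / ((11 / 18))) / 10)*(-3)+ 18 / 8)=-593662355 / 43218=-13736.46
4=4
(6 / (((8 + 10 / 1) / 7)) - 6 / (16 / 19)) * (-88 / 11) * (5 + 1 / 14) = 8165 / 42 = 194.40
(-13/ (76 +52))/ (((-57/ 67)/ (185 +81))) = 6097/ 192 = 31.76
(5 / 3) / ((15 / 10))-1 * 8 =-62 / 9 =-6.89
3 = 3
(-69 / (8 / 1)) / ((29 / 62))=-2139 / 116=-18.44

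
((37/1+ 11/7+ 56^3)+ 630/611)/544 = 187819753/581672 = 322.90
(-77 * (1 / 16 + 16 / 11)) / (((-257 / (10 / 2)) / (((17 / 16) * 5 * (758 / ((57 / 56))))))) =702448075 / 78128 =8990.99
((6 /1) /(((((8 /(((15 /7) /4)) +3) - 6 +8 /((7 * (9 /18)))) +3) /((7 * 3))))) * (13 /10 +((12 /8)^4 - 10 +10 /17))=-5486481 /245888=-22.31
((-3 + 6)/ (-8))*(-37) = 111/ 8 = 13.88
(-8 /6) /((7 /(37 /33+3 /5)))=-1136 /3465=-0.33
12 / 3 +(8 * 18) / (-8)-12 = -26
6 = 6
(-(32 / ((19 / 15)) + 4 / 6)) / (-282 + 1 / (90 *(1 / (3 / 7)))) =103460 / 1125161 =0.09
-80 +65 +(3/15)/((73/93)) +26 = 4108/365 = 11.25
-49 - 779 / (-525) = -24946 / 525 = -47.52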